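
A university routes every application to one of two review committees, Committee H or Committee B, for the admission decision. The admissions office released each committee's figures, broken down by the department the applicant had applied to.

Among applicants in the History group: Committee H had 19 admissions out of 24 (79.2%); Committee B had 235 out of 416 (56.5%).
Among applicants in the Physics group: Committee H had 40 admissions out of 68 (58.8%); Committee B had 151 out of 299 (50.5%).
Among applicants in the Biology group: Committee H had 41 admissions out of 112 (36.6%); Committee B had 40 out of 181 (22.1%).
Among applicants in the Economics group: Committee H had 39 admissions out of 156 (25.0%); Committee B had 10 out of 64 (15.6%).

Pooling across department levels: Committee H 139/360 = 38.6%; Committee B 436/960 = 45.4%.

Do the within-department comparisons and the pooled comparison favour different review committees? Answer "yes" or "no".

yes

Within each department level (History 79.2% vs 56.5%; Physics 58.8% vs 50.5%; Biology 36.6% vs 22.1%; Economics 25.0% vs 15.6%), Committee H has the higher rate every time. Pooled: 38.6% vs 45.4% — Committee B has the higher rate overall. The two comparisons disagree.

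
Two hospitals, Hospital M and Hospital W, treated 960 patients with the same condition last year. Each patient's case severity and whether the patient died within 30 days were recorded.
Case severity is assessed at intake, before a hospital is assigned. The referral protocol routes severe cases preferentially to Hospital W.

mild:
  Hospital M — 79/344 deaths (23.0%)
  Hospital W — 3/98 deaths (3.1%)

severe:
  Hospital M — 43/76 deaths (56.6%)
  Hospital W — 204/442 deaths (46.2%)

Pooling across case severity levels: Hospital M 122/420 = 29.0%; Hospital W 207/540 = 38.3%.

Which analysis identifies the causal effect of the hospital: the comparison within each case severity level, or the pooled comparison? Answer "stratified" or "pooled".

The stratified and pooled comparisons disagree (Hospital W wins within each case severity; Hospital M wins overall), so the answer turns on the causal role of case severity.
Here case severity is a common cause — it drives both which hospital a case falls under and the outcome. The crude comparison mixes populations; the stratum-specific rates are the causally relevant ones.
Within each level — mild: 23.0% vs 3.1%; severe: 56.6% vs 46.2% — Hospital W is lower every time.

stratified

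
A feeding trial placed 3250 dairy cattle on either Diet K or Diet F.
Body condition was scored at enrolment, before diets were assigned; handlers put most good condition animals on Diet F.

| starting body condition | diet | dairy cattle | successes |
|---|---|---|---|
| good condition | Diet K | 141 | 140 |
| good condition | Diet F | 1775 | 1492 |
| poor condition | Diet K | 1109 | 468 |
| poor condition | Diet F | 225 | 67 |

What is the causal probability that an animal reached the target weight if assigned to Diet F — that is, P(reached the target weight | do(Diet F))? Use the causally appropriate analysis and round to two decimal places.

0.62

Diet K is higher inside every starting body condition stratum but Diet F is higher in aggregate. Whether to stratify depends on how starting body condition relates to the diet.
Starting body condition differs across diets for reasons unrelated to any effect of the diet itself, and it separately predicts the outcome — a classic confounder. We must compare within starting body condition levels.
Standardising Diet F to the population starting body condition mix: 0.590·1492/1775 + 0.410·67/225 = 0.618.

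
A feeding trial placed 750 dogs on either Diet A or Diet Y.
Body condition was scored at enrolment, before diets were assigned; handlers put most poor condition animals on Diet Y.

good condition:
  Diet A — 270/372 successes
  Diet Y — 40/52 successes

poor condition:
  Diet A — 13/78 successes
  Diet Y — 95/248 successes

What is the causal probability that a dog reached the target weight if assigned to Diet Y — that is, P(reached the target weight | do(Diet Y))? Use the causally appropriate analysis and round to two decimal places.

The imbalance in starting body condition arose from how dogs were allocated, not from anything the diet did; and starting body condition independently affects the outcome. The pooled gap is confounded — condition on starting body condition.
Standardising Diet Y to the population starting body condition mix: 0.565·40/52 + 0.435·95/248 = 0.601.

0.60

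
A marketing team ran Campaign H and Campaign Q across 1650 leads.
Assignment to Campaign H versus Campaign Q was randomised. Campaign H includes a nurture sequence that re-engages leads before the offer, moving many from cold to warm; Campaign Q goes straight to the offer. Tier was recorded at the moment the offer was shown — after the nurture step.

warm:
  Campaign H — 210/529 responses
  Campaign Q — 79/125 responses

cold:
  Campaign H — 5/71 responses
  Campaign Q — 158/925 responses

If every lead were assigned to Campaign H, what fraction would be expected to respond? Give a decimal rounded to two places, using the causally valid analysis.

0.36

Campaign Q is higher inside every engagement tier stratum but Campaign H is higher in aggregate. Whether to stratify depends on how engagement tier relates to the campaign.
Stratifying would compare campaigns among leads the campaigns themselves sorted into engagement tier groups — a form of selection on an intermediate. The unconditioned pooled rates give the total causal effect.
So P(outcome | do(Campaign H)) is just the pooled rate for Campaign H: 215/600 = 0.358.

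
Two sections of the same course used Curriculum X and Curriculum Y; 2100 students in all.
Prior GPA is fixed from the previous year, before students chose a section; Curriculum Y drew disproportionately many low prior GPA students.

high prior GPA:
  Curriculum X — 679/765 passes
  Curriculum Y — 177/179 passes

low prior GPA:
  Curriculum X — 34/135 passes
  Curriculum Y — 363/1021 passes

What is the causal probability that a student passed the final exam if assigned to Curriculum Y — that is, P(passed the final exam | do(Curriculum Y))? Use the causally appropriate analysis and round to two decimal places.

0.64

Here prior GPA band is a common cause — it drives both which teaching method a case falls under and the outcome. The crude comparison mixes populations; the stratum-specific rates are the causally relevant ones.
Standardising Curriculum Y to the population prior GPA band mix: 0.450·177/179 + 0.550·363/1021 = 0.640.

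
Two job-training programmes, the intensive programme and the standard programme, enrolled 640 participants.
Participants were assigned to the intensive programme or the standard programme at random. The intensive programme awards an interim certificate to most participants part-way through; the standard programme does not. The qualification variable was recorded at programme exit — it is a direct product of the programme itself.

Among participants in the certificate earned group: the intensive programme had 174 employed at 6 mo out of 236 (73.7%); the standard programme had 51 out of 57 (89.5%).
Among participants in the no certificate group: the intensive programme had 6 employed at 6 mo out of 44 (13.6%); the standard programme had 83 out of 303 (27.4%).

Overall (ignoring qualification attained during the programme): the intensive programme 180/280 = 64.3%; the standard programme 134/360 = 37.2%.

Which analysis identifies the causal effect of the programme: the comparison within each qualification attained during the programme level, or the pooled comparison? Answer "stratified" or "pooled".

pooled

The qualification attained during the programme-specific comparison favours the standard programme throughout, but the pooled figures favour the intensive programme. The question is whether to condition on qualification attained during the programme.
Qualification attained during the programme lies on the pathway programme → qualification attained during the programme → outcome, so adjusting for it blocks the indirect effect. For the total causal effect of programme, use the unadjusted pooled rates.
Pooled: the intensive programme 64.3% vs the standard programme 37.2%; the intensive programme is higher overall.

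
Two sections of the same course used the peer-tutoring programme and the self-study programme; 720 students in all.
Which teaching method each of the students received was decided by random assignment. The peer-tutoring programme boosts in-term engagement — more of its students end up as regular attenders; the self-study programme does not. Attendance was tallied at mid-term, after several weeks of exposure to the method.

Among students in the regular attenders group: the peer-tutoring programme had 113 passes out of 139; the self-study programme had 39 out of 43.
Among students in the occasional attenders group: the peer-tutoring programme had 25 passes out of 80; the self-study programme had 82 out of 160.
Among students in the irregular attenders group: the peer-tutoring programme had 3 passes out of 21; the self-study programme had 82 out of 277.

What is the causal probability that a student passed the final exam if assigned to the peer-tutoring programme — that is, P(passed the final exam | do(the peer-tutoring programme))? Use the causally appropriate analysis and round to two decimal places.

0.59

the self-study programme is higher inside every mid-term attendance stratum but the peer-tutoring programme is higher in aggregate. Whether to stratify depends on how mid-term attendance relates to the teaching method.
Stratifying would compare teaching methods among students the teaching methods themselves sorted into mid-term attendance groups — a form of selection on an intermediate. The unconditioned pooled rates give the total causal effect.
So P(outcome | do(the peer-tutoring programme)) is just the pooled rate for the peer-tutoring programme: 141/240 = 0.588.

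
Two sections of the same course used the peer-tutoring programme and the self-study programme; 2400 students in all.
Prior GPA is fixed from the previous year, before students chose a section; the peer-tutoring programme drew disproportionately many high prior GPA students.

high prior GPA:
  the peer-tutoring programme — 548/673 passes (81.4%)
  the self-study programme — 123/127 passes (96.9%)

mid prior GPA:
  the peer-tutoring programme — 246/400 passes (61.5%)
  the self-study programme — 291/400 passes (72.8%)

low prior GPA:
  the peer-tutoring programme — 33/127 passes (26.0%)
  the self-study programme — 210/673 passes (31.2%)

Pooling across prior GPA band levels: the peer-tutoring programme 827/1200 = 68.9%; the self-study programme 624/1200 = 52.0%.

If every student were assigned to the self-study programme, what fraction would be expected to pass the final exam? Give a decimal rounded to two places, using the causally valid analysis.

0.67

Within every prior GPA band level the self-study programme has the higher rate, yet pooled the peer-tutoring programme does — Simpson's reversal.
Prior GPA band satisfies the back-door criterion: it is not a descendant of the teaching method, and it blocks the spurious path from teaching method to outcome. Adjusting for it (i.e., using the within-prior GPA band rates) gives the causal effect.
Standardising the self-study programme to the population prior GPA band mix: 0.333·123/127 + 0.333·291/400 + 0.333·210/673 = 0.669.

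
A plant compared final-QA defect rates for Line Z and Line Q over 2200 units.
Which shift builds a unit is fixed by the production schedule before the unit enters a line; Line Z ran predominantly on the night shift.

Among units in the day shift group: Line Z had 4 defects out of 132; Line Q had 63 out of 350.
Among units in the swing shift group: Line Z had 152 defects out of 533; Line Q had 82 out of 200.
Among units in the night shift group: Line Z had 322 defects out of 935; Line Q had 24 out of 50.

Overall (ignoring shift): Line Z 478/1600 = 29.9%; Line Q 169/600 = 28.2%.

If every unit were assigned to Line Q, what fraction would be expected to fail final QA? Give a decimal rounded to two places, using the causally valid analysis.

0.39

Nothing the line does changes shift; the imbalance is an allocation artefact. With shift also predicting the outcome, the pooled figure is confounded, and the within-stratum comparison is the causal one.
Standardising Line Q to the population shift mix: 0.219·63/350 + 0.333·82/200 + 0.448·24/50 = 0.391.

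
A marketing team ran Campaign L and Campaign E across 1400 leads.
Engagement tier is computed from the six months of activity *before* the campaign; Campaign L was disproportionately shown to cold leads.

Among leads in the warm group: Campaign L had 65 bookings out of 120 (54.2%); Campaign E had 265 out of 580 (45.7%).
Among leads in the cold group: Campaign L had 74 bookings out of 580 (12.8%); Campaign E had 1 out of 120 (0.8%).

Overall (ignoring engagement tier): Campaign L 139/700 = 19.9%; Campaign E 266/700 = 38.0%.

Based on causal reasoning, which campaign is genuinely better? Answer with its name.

Campaign L

Within every engagement tier level Campaign L has the higher rate, yet pooled Campaign E does — Simpson's reversal.
Nothing the campaign does changes engagement tier; the imbalance is an allocation artefact. With engagement tier also predicting the outcome, the pooled figure is confounded, and the within-stratum comparison is the causal one.
Within each level — warm: 54.2% vs 45.7%; cold: 12.8% vs 0.8% — Campaign L is higher every time.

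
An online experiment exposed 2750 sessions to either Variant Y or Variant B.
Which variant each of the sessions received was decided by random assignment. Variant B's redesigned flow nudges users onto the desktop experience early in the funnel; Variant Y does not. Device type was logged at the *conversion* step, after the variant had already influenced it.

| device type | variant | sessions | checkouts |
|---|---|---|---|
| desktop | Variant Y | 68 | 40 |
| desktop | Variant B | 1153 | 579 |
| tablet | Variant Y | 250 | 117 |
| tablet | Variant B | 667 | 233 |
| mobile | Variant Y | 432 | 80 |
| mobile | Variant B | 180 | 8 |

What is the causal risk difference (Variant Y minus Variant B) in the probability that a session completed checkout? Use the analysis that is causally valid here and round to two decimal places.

-0.09

Variant Y is higher inside every device type stratum but Variant B is higher in aggregate. Whether to stratify depends on how device type relates to the variant.
Device type lies on the pathway variant → device type → outcome, so adjusting for it blocks the indirect effect. For the total causal effect of variant, use the unadjusted pooled rates.
The causal difference is the pooled difference: 0.316 − 0.410 = -0.094.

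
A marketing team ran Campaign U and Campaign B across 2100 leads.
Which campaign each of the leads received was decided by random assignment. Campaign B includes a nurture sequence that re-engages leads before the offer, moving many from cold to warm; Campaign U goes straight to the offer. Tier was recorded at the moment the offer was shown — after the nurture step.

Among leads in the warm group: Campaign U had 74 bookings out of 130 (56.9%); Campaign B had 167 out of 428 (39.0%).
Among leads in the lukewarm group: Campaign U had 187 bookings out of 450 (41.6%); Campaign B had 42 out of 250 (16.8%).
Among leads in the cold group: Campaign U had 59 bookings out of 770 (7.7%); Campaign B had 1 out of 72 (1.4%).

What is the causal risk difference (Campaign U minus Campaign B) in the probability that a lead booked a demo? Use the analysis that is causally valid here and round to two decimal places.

-0.04

Campaign U is higher inside every engagement tier stratum but Campaign B is higher in aggregate. Whether to stratify depends on how engagement tier relates to the campaign.
Engagement tier is recorded after the campaign and is itself shifted by it — it sits on the causal path from campaign to outcome. Conditioning on a mediator would strip out part of the effect we want; the pooled comparison gives the total causal effect.
The causal difference is the pooled difference: 0.237 − 0.280 = -0.043.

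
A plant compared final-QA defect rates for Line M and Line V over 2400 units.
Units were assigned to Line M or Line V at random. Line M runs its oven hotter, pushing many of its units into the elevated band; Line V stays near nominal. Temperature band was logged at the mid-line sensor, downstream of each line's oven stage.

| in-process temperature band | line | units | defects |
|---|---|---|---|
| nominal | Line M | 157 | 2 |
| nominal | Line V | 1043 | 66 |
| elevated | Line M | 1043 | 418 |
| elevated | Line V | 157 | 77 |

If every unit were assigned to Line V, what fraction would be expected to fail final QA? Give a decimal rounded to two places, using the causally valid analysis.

0.12

The in-process temperature band-specific comparison favours Line M throughout, but the pooled figures favour Line V. The question is whether to condition on in-process temperature band.
In-process temperature band is downstream of the line. One should not condition on a consequence of treatment, so the overall rates are the right comparison.
So P(outcome | do(Line V)) is just the pooled rate for Line V: 143/1200 = 0.119.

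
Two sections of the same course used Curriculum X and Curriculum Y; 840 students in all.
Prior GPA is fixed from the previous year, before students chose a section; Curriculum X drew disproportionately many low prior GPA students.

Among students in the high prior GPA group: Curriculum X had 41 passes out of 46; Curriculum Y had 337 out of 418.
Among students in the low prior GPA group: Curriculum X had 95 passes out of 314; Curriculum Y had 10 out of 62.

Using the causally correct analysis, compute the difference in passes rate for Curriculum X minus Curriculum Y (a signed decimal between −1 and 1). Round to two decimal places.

+0.11

Prior GPA band is set before the teaching method has any effect — it is not caused by the teaching method — and it independently drives the outcome. That makes it a confounder, so the causal comparison is within prior GPA band levels.
Adjusting over the population distribution of prior GPA band: 0.552·(0.891−0.806) + 0.448·(0.303−0.161) = +0.110.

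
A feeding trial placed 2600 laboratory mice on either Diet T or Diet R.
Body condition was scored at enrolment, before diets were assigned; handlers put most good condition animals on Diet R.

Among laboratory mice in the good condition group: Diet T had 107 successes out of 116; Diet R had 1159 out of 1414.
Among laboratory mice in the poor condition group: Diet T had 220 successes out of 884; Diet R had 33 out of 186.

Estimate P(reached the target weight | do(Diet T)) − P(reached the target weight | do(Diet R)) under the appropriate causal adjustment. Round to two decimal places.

Diet T is higher inside every starting body condition stratum but Diet R is higher in aggregate. Whether to stratify depends on how starting body condition relates to the diet.
Starting body condition is set before the diet has any effect — it is not caused by the diet — and it independently drives the outcome. That makes it a confounder, so the causal comparison is within starting body condition levels.
Adjusting over the population distribution of starting body condition: 0.588·(0.922−0.820) + 0.412·(0.249−0.177) = +0.090.

+0.09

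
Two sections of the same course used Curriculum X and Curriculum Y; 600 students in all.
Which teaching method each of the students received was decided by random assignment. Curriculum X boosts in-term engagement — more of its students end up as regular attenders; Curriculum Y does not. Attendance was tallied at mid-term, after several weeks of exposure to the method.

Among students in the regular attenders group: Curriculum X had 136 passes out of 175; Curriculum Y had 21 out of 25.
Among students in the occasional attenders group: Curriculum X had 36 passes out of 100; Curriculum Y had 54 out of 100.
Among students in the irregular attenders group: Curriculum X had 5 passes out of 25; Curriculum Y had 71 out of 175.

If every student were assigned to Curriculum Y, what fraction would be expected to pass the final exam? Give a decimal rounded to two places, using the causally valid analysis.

Because the teaching method influences mid-term attendance, mid-term attendance is a post-treatment mediator, not a confounder. Stratifying on it would bias the estimate; the causal effect is the crude pooled difference.
So P(outcome | do(Curriculum Y)) is just the pooled rate for Curriculum Y: 146/300 = 0.487.

0.49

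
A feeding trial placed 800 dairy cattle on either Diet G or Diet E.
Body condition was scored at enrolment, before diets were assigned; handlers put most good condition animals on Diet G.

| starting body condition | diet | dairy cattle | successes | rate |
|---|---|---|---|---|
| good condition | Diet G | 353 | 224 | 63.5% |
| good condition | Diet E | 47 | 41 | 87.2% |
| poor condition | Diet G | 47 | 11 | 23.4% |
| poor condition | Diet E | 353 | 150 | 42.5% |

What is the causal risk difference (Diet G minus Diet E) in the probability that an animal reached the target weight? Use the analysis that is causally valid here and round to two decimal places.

The stratified and pooled comparisons disagree (Diet E wins within each starting body condition; Diet G wins overall), so the answer turns on the causal role of starting body condition.
Nothing the diet does changes starting body condition; the imbalance is an allocation artefact. With starting body condition also predicting the outcome, the pooled figure is confounded, and the within-stratum comparison is the causal one.
Adjusting over the population distribution of starting body condition: 0.500·(0.635−0.872) + 0.500·(0.234−0.425) = -0.214.

-0.21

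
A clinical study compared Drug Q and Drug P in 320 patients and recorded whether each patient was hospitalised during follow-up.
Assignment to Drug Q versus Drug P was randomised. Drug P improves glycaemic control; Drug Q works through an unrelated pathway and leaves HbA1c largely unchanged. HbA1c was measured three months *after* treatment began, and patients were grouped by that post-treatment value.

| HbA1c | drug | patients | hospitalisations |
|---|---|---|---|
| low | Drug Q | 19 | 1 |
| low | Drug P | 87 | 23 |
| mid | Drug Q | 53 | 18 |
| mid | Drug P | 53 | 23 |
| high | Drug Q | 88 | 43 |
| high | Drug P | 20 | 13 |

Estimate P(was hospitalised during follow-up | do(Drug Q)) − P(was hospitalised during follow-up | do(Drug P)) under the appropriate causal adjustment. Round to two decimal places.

Within every HbA1c level Drug Q has the lower rate, yet pooled Drug P does — Simpson's reversal.
HbA1c lies on the pathway drug → HbA1c → outcome, so adjusting for it blocks the indirect effect. For the total causal effect of drug, use the unadjusted pooled rates.
The causal difference is the pooled difference: 0.388 − 0.369 = +0.019.

+0.02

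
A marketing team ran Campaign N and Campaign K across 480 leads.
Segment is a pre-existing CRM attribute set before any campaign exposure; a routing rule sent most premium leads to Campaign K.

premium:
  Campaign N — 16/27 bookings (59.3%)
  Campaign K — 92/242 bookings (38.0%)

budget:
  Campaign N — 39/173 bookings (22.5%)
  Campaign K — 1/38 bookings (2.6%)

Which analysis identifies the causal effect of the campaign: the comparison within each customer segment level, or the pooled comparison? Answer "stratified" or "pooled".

Within every customer segment level Campaign N has the higher rate, yet pooled Campaign K does — Simpson's reversal.
Customer segment satisfies the back-door criterion: it is not a descendant of the campaign, and it blocks the spurious path from campaign to outcome. Adjusting for it (i.e., using the within-customer segment rates) gives the causal effect.
Within each level — premium: 59.3% vs 38.0%; budget: 22.5% vs 2.6% — Campaign N is higher every time.

stratified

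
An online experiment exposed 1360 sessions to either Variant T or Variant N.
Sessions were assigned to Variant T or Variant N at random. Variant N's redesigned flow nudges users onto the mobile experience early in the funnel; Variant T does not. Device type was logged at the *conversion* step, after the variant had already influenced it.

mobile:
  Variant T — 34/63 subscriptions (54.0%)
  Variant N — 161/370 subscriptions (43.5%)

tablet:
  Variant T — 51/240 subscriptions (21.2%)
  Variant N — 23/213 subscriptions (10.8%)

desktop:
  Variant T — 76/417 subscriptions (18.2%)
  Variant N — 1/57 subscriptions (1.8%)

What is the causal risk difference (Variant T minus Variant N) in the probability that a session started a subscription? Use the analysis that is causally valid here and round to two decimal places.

-0.07

Because the variant influences device type, device type is a post-treatment mediator, not a confounder. Stratifying on it would bias the estimate; the causal effect is the crude pooled difference.
The causal difference is the pooled difference: 0.224 − 0.289 = -0.065.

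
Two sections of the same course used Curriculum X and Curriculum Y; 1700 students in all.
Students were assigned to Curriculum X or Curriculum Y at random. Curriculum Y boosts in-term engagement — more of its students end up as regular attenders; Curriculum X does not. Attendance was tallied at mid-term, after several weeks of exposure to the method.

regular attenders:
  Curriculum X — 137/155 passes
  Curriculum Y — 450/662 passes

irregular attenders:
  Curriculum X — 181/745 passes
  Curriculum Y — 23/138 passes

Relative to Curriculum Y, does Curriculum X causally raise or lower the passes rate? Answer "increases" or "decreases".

Because the teaching method influences mid-term attendance, mid-term attendance is a post-treatment mediator, not a confounder. Stratifying on it would bias the estimate; the causal effect is the crude pooled difference.
Pooled: Curriculum X 35.3% vs Curriculum Y 59.1%; Curriculum Y is higher overall.

decreases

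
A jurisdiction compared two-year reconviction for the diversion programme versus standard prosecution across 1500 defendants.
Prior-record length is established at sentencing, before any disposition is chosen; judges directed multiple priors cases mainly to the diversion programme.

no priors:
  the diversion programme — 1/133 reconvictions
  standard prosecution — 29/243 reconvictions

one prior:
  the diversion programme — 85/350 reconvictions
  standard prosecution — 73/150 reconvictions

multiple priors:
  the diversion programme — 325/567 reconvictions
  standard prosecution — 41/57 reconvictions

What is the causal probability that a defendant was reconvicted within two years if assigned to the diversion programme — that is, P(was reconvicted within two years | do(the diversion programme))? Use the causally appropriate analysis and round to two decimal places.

Within every prior-record length level the diversion programme has the lower rate, yet pooled standard prosecution does — Simpson's reversal.
Nothing the disposition does changes prior-record length; the imbalance is an allocation artefact. With prior-record length also predicting the outcome, the pooled figure is confounded, and the within-stratum comparison is the causal one.
Standardising the diversion programme to the population prior-record length mix: 0.251·1/133 + 0.333·85/350 + 0.416·325/567 = 0.321.

0.32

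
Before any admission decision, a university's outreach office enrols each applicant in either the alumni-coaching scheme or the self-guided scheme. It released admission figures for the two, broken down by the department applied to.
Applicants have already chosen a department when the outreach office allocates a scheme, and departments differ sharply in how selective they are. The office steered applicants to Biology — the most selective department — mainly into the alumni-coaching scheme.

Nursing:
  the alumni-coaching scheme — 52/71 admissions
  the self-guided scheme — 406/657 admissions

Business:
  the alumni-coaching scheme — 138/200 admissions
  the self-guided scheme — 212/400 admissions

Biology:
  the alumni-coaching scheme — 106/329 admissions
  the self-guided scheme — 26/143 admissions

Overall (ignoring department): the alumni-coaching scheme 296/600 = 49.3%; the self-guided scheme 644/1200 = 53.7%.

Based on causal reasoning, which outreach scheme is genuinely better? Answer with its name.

Department differs across outreach schemes for reasons unrelated to any effect of the outreach scheme itself, and it separately predicts the outcome — a classic confounder. We must compare within department levels.
Within each level — Nursing: 73.2% vs 61.8%; Business: 69.0% vs 53.0%; Biology: 32.2% vs 18.2% — the alumni-coaching scheme is higher every time.

the alumni-coaching scheme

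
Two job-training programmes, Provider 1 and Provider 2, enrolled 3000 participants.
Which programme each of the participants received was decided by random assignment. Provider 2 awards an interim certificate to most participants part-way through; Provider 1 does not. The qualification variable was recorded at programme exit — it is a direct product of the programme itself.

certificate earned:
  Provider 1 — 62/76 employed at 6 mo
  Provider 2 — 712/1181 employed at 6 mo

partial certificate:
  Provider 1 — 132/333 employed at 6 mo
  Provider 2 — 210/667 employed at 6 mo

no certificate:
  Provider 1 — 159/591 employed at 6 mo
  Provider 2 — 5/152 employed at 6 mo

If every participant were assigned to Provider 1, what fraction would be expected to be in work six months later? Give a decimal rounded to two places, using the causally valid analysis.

0.35

The stratified and pooled comparisons disagree (Provider 1 wins within each qualification attained during the programme; Provider 2 wins overall), so the answer turns on the causal role of qualification attained during the programme.
Qualification attained during the programme is recorded after the programme and is itself shifted by it — it sits on the causal path from programme to outcome. Conditioning on a mediator would strip out part of the effect we want; the pooled comparison gives the total causal effect.
So P(outcome | do(Provider 1)) is just the pooled rate for Provider 1: 353/1000 = 0.353.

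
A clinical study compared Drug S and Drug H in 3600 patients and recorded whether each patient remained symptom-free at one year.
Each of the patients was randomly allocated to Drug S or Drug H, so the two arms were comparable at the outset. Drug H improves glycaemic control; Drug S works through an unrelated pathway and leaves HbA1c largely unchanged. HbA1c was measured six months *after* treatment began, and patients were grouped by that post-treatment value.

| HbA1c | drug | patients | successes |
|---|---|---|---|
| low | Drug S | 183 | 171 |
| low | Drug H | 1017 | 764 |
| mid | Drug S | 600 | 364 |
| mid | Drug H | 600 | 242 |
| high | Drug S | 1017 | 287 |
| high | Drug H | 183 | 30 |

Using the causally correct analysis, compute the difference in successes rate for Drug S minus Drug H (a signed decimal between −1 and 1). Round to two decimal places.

Stratifying would compare drugs among patients the drugs themselves sorted into HbA1c groups — a form of selection on an intermediate. The unconditioned pooled rates give the total causal effect.
The causal difference is the pooled difference: 0.457 − 0.576 = -0.119.

-0.12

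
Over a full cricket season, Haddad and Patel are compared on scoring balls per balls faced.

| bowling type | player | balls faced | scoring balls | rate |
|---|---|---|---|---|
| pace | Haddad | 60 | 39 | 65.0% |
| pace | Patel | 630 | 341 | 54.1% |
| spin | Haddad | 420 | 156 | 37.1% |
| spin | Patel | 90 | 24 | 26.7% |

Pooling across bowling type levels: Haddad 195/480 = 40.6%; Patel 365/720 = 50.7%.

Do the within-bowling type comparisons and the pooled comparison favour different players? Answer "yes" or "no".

Within each bowling type level (pace 65.0% vs 54.1%; spin 37.1% vs 26.7%), Haddad has the higher rate every time. Pooled: 40.6% vs 50.7% — Patel has the higher rate overall. The two comparisons disagree.

yes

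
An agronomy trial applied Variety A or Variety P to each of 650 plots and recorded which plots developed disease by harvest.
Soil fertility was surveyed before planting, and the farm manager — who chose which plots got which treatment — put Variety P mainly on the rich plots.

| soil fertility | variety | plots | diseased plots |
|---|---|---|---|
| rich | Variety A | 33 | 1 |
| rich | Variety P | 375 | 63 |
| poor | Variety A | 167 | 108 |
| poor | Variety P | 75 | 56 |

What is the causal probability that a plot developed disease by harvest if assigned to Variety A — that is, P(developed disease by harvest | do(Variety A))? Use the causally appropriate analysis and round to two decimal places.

The soil fertility-specific comparison favours Variety A throughout, but the pooled figures favour Variety P. The question is whether to condition on soil fertility.
Since soil fertility is a pre-existing factor (not a product of the variety) and it affects the outcome on its own, it is a confounder. The stratified rates, not the pooled rate, identify the causal effect.
Standardising Variety A to the population soil fertility mix: 0.628·1/33 + 0.372·108/167 = 0.260.

0.26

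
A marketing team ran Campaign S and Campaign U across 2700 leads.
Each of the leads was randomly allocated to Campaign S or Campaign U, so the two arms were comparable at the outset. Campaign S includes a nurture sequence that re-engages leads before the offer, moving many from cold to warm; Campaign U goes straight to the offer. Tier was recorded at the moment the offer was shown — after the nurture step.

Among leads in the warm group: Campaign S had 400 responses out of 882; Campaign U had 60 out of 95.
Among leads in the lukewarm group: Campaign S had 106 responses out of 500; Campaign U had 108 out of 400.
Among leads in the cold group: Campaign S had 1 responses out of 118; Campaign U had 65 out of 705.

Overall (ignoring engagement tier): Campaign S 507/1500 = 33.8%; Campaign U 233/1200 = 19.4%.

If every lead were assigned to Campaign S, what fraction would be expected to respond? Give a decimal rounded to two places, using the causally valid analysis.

0.34

Campaign U is higher inside every engagement tier stratum but Campaign S is higher in aggregate. Whether to stratify depends on how engagement tier relates to the campaign.
Engagement tier here is a post-treatment variable shaped by the campaign; conditioning on it would introduce bias rather than remove it. The overall comparison is the causal one.
So P(outcome | do(Campaign S)) is just the pooled rate for Campaign S: 507/1500 = 0.338.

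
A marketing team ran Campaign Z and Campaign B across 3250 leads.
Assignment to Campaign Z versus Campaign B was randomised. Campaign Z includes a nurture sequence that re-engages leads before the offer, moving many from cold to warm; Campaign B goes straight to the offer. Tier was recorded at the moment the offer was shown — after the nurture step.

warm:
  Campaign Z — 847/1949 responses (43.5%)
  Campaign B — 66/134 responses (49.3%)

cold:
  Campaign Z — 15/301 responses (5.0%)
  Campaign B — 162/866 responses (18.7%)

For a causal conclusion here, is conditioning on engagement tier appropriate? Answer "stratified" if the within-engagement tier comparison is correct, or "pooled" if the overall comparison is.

Within every engagement tier level Campaign B has the higher rate, yet pooled Campaign Z does — Simpson's reversal.
Engagement tier here is a post-treatment variable shaped by the campaign; conditioning on it would introduce bias rather than remove it. The overall comparison is the causal one.
Pooled: Campaign Z 38.3% vs Campaign B 22.8%; Campaign Z is higher overall.

pooled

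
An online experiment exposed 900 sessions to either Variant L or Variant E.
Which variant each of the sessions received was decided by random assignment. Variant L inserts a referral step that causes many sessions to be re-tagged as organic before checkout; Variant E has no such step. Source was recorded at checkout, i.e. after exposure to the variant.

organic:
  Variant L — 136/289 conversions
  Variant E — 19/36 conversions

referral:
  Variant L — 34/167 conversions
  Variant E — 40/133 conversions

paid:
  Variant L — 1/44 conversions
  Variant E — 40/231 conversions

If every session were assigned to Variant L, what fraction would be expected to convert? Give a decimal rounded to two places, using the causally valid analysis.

0.34

Variant E is higher inside every traffic source stratum but Variant L is higher in aggregate. Whether to stratify depends on how traffic source relates to the variant.
Stratifying would compare variants among sessions the variants themselves sorted into traffic source groups — a form of selection on an intermediate. The unconditioned pooled rates give the total causal effect.
So P(outcome | do(Variant L)) is just the pooled rate for Variant L: 171/500 = 0.342.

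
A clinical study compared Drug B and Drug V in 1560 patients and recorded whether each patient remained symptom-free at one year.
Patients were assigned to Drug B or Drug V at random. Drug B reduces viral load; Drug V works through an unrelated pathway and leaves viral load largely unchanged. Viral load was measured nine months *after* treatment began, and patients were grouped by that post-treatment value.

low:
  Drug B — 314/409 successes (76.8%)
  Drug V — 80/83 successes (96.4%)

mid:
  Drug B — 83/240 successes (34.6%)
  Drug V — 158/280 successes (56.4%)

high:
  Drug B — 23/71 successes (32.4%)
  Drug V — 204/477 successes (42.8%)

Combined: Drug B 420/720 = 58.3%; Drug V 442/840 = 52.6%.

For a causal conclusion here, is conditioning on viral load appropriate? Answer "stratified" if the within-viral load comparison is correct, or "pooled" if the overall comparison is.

The distribution of viral load is itself part of what the drug does — it is an intermediate outcome. Holding it fixed would remove that part of the effect; the total effect is the pooled difference.
Pooled: Drug B 58.3% vs Drug V 52.6%; Drug B is higher overall.

pooled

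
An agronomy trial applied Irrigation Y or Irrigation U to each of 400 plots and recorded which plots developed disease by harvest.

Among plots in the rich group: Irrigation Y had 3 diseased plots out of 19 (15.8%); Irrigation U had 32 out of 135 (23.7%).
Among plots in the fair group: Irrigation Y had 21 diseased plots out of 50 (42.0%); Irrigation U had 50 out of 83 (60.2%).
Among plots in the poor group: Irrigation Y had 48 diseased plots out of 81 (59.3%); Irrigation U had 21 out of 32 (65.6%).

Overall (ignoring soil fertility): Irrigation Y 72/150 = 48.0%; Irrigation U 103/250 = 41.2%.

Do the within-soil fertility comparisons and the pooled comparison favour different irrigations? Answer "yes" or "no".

yes

Within each soil fertility level (rich 15.8% vs 23.7%; fair 42.0% vs 60.2%; poor 59.3% vs 65.6%), Irrigation Y has the lower rate every time. Pooled: 48.0% vs 41.2% — Irrigation U has the lower rate overall. The two comparisons disagree.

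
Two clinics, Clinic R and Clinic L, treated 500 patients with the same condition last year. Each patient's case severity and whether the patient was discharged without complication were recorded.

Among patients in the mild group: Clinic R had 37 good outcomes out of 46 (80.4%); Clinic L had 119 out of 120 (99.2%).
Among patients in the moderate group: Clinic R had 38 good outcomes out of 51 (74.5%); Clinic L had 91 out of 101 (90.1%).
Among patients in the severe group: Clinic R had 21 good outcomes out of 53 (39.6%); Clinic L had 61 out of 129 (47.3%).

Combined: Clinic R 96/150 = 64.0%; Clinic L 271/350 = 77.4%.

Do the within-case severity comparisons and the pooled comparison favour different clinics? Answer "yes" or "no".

Within each case severity level (mild 80.4% vs 99.2%; moderate 74.5% vs 90.1%; severe 39.6% vs 47.3%), Clinic L has the higher rate every time. Pooled: 64.0% vs 77.4% — Clinic L has the higher rate overall. They agree.

no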